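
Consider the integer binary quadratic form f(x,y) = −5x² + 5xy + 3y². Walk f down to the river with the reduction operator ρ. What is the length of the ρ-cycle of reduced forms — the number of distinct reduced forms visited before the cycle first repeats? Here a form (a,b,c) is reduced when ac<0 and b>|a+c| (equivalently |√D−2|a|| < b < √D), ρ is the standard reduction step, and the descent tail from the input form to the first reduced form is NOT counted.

D = 85, ⌊√D⌋ = 9
river: ρ → (3,7,-3)
river: ρ → (-3,5,5)
river: ρ → (5,5,-3)
river: ρ → (-3,7,3)
river: ρ → (3,5,-5)
river: ρ → (-5,5,3)
ρ-cycle length = 6 (tail of 0 descent steps not counted)

6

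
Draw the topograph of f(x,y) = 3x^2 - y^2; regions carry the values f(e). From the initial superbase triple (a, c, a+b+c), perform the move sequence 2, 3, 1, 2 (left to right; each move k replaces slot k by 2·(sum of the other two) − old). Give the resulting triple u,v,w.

start (3,-1,2) = (f(1,0),f(0,1),f(1,1))
replace slot 2: 2·(3+2) − (-1) = 11 → (3,11,2)
replace slot 3: 2·(3+11) − 2 = 26 → (3,11,26)
replace slot 1: 2·(11+26) − 3 = 71 → (71,11,26)
replace slot 2: 2·(71+26) − 11 = 183 → (71,183,26)

71,183,26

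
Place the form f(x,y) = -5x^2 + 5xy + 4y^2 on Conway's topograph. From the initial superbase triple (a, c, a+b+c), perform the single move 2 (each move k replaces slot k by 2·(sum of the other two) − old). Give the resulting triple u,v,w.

start (-5,4,4) = (f(1,0),f(0,1),f(1,1))
replace slot 2: 2·((-5)+4) − 4 = -6 → (-5,-6,4)

-5,-6,4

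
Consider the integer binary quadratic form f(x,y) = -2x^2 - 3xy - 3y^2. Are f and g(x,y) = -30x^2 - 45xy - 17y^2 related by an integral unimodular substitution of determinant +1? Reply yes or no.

D₁ = -15, D₂ = -15
f is negative-definite; reduce −f:
−f: translate: b→-1 (≡3 mod 4), so (2,3,3)→(2,-1,2)
−f: flip: (2,-1,2)→(2,1,2)
−f: reduced (well bottom): (2,1,2) with a≤c, −a<b≤a
flip sign back: reduced form of f is (-2,-1,-2)
g is negative-definite; reduce −g:
−g: translate: b→-15 (≡45 mod 60), so (30,45,17)→(30,-15,2)
−g: flip: (30,-15,2)→(2,15,30)
−g: translate: b→-1 (≡15 mod 4), so (2,15,30)→(2,-1,2)
−g: flip: (2,-1,2)→(2,1,2)
−g: reduced (well bottom): (2,1,2) with a≤c, −a<b≤a
flip sign back: reduced form of g is (-2,-1,-2)
reduced forms (-2, -1, -2) vs (-2, -1, -2) ⇒ equivalent

yes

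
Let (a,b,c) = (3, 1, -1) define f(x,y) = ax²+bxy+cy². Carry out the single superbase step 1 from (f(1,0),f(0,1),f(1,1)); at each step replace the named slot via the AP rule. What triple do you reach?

start (3,-1,3) = (f(1,0),f(0,1),f(1,1))
replace slot 1: 2·((-1)+3) − 3 = 1 → (1,-1,3)

1,-1,3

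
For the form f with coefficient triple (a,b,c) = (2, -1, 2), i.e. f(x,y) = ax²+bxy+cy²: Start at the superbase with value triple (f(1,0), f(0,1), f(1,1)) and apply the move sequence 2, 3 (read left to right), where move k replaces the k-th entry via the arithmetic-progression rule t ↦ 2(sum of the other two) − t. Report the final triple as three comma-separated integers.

start (2,2,3) = (f(1,0),f(0,1),f(1,1))
replace slot 2: 2·(2+3) − 2 = 8 → (2,8,3)
replace slot 3: 2·(2+8) − 3 = 17 → (2,8,17)

2,8,17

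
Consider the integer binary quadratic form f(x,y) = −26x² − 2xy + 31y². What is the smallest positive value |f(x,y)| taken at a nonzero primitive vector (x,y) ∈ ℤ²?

descent: ρ → (31,2,-26)
descent: ρ → (-26,50,7)  [lands on river]
river: ρ → (7,48,-33)
river: ρ → (-33,18,22)
river: ρ → (22,26,-29)
river: ρ → (-29,32,19)
river: ρ → (19,44,-17)
river: ρ → (-17,24,39)
river: ρ → (39,54,-2)
river: ρ → (-2,54,39)
river: ρ → (39,24,-17)
river: ρ → (-17,44,19)
river: ρ → (19,32,-29)
river: ρ → (-29,26,22)
river: ρ → (22,18,-33)
river: ρ → (-33,48,7)
river: ρ → (7,50,-26)
river: ρ → (-26,54,3)
river: ρ → (3,54,-26)
closes: descent 2, river 18
min |a| on river = 2

2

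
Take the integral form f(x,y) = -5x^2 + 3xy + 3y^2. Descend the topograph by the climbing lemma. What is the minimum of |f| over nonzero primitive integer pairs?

river: ρ → (3,3,-5)
river: ρ → (-5,7,1)
river: ρ → (1,7,-5)
river: ρ → (-5,3,3)
closes: descent 0, river 4
min |a| on river = 1

1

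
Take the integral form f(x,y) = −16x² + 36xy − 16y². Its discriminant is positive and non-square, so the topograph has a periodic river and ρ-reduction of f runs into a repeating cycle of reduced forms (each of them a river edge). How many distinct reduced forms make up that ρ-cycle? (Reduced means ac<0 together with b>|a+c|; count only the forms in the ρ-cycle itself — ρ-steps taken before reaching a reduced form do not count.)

D = 272, ⌊√D⌋ = 16
descent: ρ → (-16,-4,4)
descent: ρ → (4,12,-8)  [lands on river]
river: ρ → (-8,4,8)
river: ρ → (8,12,-4)
river: ρ → (-4,12,8)
river: ρ → (8,4,-8)
river: ρ → (-8,12,4)
ρ-cycle length = 6 (tail of 2 descent steps not counted)

6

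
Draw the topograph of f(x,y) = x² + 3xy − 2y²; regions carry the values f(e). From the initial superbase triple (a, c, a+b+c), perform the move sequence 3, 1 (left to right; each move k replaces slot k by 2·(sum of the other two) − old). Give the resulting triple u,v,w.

start (1,-2,2) = (f(1,0),f(0,1),f(1,1))
replace slot 3: 2·(1+(-2)) − 2 = -4 → (1,-2,-4)
replace slot 1: 2·((-2)+(-4)) − 1 = -13 → (-13,-2,-4)

-13,-2,-4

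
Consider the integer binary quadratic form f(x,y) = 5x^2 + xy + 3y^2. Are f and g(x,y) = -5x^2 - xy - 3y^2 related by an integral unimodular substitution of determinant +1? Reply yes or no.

D₁ = -59, D₂ = -59
f: flip: (5,1,3)→(3,-1,5)
f: reduced (well bottom): (3,-1,5) with a≤c, −a<b≤a
g is negative-definite; reduce −g:
−g: flip: (5,1,3)→(3,-1,5)
−g: reduced (well bottom): (3,-1,5) with a≤c, −a<b≤a
flip sign back: reduced form of g is (-3,1,-5)
reduced forms (3, -1, 5) vs (-3, 1, -5) ⇒ inequivalent

no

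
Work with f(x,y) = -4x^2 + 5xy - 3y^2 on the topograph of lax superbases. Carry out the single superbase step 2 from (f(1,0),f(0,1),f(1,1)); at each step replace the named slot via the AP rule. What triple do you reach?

start (-4,-3,-2) = (f(1,0),f(0,1),f(1,1))
replace slot 2: 2·((-4)+(-2)) − (-3) = -9 → (-4,-9,-2)

-4,-9,-2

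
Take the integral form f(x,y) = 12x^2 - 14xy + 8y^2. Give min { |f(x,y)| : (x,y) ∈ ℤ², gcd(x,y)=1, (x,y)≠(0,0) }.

translate: b→10 (≡-14 mod 24), so (12,-14,8)→(12,10,6)
flip: (12,10,6)→(6,-10,12)
translate: b→2 (≡-10 mod 12), so (6,-10,12)→(6,2,8)
reduced (well bottom): (6,2,8) with a≤c, −a<b≤a
well minimum = a = 6

6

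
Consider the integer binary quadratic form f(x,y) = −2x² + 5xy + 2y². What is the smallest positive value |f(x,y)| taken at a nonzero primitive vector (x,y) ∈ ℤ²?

river: ρ → (2,3,-4)
river: ρ → (-4,5,1)
river: ρ → (1,5,-4)
river: ρ → (-4,3,2)
river: ρ → (2,5,-2)
river: ρ → (-2,3,4)
river: ρ → (4,5,-1)
river: ρ → (-1,5,4)
river: ρ → (4,3,-2)
river: ρ → (-2,5,2)
closes: descent 0, river 10
min |a| on river = 1

1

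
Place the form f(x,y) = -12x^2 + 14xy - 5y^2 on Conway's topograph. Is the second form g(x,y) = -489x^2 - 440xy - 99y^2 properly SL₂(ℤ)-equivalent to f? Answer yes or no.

D₁ = -44, D₂ = -44
f is negative-definite; reduce −f:
−f: translate: b→10 (≡-14 mod 24), so (12,-14,5)→(12,10,3)
−f: flip: (12,10,3)→(3,-10,12)
−f: translate: b→2 (≡-10 mod 6), so (3,-10,12)→(3,2,4)
−f: reduced (well bottom): (3,2,4) with a≤c, −a<b≤a
flip sign back: reduced form of f is (-3,-2,-4)
g is negative-definite; reduce −g:
−g: flip: (489,440,99)→(99,-440,489)
−g: translate: b→-44 (≡-440 mod 198), so (99,-440,489)→(99,-44,5)
−g: flip: (99,-44,5)→(5,44,99)
−g: translate: b→4 (≡44 mod 10), so (5,44,99)→(5,4,3)
−g: flip: (5,4,3)→(3,-4,5)
−g: translate: b→2 (≡-4 mod 6), so (3,-4,5)→(3,2,4)
−g: reduced (well bottom): (3,2,4) with a≤c, −a<b≤a
flip sign back: reduced form of g is (-3,-2,-4)
reduced forms (-3, -2, -4) vs (-3, -2, -4) ⇒ equivalent

yes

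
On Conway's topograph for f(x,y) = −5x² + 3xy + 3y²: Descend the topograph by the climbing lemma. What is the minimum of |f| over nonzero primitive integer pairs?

river: ρ → (3,3,-5)
river: ρ → (-5,7,1)
river: ρ → (1,7,-5)
river: ρ → (-5,3,3)
closes: descent 0, river 4
min |a| on river = 1

1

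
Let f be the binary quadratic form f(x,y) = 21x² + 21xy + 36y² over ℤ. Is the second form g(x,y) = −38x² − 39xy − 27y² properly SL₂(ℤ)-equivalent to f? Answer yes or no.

D₁ = -2583, D₂ = -2583
f: reduced (well bottom): (21,21,36) with a≤c, −a<b≤a
g is negative-definite; reduce −g:
−g: translate: b→-37 (≡39 mod 76), so (38,39,27)→(38,-37,26)
−g: flip: (38,-37,26)→(26,37,38)
−g: translate: b→-15 (≡37 mod 52), so (26,37,38)→(26,-15,27)
−g: reduced (well bottom): (26,-15,27) with a≤c, −a<b≤a
flip sign back: reduced form of g is (-26,15,-27)
reduced forms (21, 21, 36) vs (-26, 15, -27) ⇒ inequivalent

no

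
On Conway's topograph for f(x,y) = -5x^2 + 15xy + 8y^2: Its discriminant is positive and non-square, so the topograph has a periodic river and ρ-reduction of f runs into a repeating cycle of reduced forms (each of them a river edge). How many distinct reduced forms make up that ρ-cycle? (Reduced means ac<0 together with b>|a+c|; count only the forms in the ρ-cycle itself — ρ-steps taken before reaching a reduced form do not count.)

D = 385, ⌊√D⌋ = 19
river: ρ → (8,17,-3)
river: ρ → (-3,19,2)
river: ρ → (2,17,-12)
river: ρ → (-12,7,7)
river: ρ → (7,7,-12)
river: ρ → (-12,17,2)
river: ρ → (2,19,-3)
river: ρ → (-3,17,8)
river: ρ → (8,15,-5)
river: ρ → (-5,15,8)
ρ-cycle length = 10 (tail of 0 descent steps not counted)

10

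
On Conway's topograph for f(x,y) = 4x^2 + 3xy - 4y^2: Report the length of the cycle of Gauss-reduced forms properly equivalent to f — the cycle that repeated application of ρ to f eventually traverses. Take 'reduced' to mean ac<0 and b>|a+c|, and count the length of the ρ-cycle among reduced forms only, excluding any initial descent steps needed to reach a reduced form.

D = 73, ⌊√D⌋ = 8
river: ρ → (-4,5,3)
river: ρ → (3,7,-2)
river: ρ → (-2,5,6)
river: ρ → (6,7,-1)
river: ρ → (-1,7,6)
river: ρ → (6,5,-2)
river: ρ → (-2,7,3)
river: ρ → (3,5,-4)
river: ρ → (-4,3,4)
river: ρ → (4,5,-3)
river: ρ → (-3,7,2)
river: ρ → (2,5,-6)
river: ρ → (-6,7,1)
river: ρ → (1,7,-6)
river: ρ → (-6,5,2)
river: ρ → (2,7,-3)
river: ρ → (-3,5,4)
river: ρ → (4,3,-4)
ρ-cycle length = 18 (tail of 0 descent steps not counted)

18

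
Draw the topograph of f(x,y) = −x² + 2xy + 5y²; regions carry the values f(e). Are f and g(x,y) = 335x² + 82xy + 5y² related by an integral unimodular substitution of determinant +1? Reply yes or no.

D₁ = 24, D₂ = 24
river cycle of f (length 2): (-1, 4, 2), (2, 4, -1)
river cycle of g (length 2): (-1, 4, 2), (2, 4, -1)
cycles coincide ⇒ equivalent

yes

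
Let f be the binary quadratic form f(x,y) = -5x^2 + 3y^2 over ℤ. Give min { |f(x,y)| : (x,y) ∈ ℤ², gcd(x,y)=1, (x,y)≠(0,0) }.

descent: ρ → (3,6,-2)  [lands on river]
river: ρ → (-2,6,3)
closes: descent 1, river 2
min |a| on river = 2

2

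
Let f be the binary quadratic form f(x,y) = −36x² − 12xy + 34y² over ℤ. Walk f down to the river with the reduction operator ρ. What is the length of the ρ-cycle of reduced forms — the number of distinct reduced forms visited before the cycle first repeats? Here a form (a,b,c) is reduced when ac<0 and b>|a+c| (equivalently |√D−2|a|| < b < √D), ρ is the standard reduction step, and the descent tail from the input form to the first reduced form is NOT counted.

D = 5040, ⌊√D⌋ = 70
descent: ρ → (34,12,-36)  [lands on river]
river: ρ → (-36,60,10)
river: ρ → (10,60,-36)
river: ρ → (-36,12,34)
river: ρ → (34,56,-14)
river: ρ → (-14,56,34)
ρ-cycle length = 6 (tail of 1 descent step not counted)

6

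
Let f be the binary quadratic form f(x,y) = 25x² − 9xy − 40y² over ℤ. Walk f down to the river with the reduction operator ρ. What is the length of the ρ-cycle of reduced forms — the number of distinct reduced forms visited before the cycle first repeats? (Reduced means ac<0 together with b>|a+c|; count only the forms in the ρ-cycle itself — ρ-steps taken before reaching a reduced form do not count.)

D = 4081, ⌊√D⌋ = 63
descent: ρ → (-40,9,25)
descent: ρ → (25,41,-24)  [lands on river]
river: ρ → (-24,55,11)
river: ρ → (11,55,-24)
river: ρ → (-24,41,25)
river: ρ → (25,59,-6)
river: ρ → (-6,61,15)
river: ρ → (15,59,-10)
river: ρ → (-10,61,9)
river: ρ → (9,47,-52)
river: ρ → (-52,57,4)
river: ρ → (4,63,-7)
river: ρ → (-7,63,4)
river: ρ → (4,57,-52)
river: ρ → (-52,47,9)
river: ρ → (9,61,-10)
river: ρ → (-10,59,15)
river: ρ → (15,61,-6)
river: ρ → (-6,59,25)
ρ-cycle length = 18 (tail of 2 descent steps not counted)

18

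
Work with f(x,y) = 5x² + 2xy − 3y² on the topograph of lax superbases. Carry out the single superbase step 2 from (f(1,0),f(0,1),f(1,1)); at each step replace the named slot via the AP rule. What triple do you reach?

start (5,-3,4) = (f(1,0),f(0,1),f(1,1))
replace slot 2: 2·(5+4) − (-3) = 21 → (5,21,4)

5,21,4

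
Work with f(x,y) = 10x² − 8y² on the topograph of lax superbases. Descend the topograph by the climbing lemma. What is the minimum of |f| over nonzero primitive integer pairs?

descent: ρ → (-8,16,2)  [lands on river]
river: ρ → (2,16,-8)
closes: descent 1, river 2
min |a| on river = 2

2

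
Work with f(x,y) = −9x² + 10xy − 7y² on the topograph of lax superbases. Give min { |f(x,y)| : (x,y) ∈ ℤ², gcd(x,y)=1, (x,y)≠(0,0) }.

translate: b→8 (≡-10 mod 18), so (9,-10,7)→(9,8,6)
flip: (9,8,6)→(6,-8,9)
translate: b→4 (≡-8 mod 12), so (6,-8,9)→(6,4,7)
reduced (well bottom): (6,4,7) with a≤c, −a<b≤a
well minimum |f| = |-6| = 6 (negative-definite)

6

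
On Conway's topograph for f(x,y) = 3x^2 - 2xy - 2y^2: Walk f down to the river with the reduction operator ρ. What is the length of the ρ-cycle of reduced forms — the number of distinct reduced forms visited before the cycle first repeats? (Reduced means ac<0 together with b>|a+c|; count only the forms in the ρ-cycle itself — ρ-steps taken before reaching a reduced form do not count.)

D = 28, ⌊√D⌋ = 5
descent: ρ → (-2,2,3)  [lands on river]
river: ρ → (3,4,-1)
river: ρ → (-1,4,3)
river: ρ → (3,2,-2)
ρ-cycle length = 4 (tail of 1 descent step not counted)

4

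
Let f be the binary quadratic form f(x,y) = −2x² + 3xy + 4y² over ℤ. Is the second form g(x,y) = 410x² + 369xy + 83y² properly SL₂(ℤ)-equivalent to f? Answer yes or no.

D₁ = 41, D₂ = 41
river cycle of f (length 10): (4, 5, -1), (-1, 5, 4), (4, 3, -2), (-2, 5, 2), (2, 3, -4), (-4, 5, 1), (1, 5, -4), (-4, 3, 2), (2, 5, -2), (-2, 3, 4)
river cycle of g (length 10): (4, 5, -1), (-1, 5, 4), (4, 3, -2), (-2, 5, 2), (2, 3, -4), (-4, 5, 1), (1, 5, -4), (-4, 3, 2), (2, 5, -2), (-2, 3, 4)
cycles coincide ⇒ equivalent

yes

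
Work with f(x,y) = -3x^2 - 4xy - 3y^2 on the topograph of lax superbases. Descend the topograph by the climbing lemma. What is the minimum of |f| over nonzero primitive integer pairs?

translate: b→-2 (≡4 mod 6), so (3,4,3)→(3,-2,2)
flip: (3,-2,2)→(2,2,3)
reduced (well bottom): (2,2,3) with a≤c, −a<b≤a
well minimum |f| = |-2| = 2 (negative-definite)

2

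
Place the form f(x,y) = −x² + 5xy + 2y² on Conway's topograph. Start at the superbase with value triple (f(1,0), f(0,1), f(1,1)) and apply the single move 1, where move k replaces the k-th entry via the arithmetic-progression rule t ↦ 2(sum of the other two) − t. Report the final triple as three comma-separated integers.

start (-1,2,6) = (f(1,0),f(0,1),f(1,1))
replace slot 1: 2·(2+6) − (-1) = 17 → (17,2,6)

17,2,6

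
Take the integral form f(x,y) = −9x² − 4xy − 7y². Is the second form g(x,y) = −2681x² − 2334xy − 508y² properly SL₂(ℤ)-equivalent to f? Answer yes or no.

D₁ = -236, D₂ = -236
f is negative-definite; reduce −f:
−f: flip: (9,4,7)→(7,-4,9)
−f: reduced (well bottom): (7,-4,9) with a≤c, −a<b≤a
flip sign back: reduced form of f is (-7,4,-9)
g is negative-definite; reduce −g:
−g: flip: (2681,2334,508)→(508,-2334,2681)
−g: translate: b→-302 (≡-2334 mod 1016), so (508,-2334,2681)→(508,-302,45)
−g: flip: (508,-302,45)→(45,302,508)
−g: translate: b→32 (≡302 mod 90), so (45,302,508)→(45,32,7)
−g: flip: (45,32,7)→(7,-32,45)
−g: translate: b→-4 (≡-32 mod 14), so (7,-32,45)→(7,-4,9)
−g: reduced (well bottom): (7,-4,9) with a≤c, −a<b≤a
flip sign back: reduced form of g is (-7,4,-9)
reduced forms (-7, 4, -9) vs (-7, 4, -9) ⇒ equivalent

yes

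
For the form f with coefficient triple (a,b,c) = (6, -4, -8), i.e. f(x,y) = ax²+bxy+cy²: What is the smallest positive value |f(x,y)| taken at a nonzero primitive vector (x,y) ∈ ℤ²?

descent: ρ → (-8,4,6)  [lands on river]
river: ρ → (6,8,-6)
river: ρ → (-6,4,8)
river: ρ → (8,12,-2)
river: ρ → (-2,12,8)
river: ρ → (8,4,-6)
river: ρ → (-6,8,6)
river: ρ → (6,4,-8)
river: ρ → (-8,12,2)
river: ρ → (2,12,-8)
closes: descent 1, river 10
min |a| on river = 2

2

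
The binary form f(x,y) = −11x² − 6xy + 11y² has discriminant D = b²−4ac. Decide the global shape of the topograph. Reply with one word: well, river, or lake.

D = b²−4ac = (-6)² − 4·(-11)·11 = 520
D > 0 non-square ⇒ indefinite ⇒ periodic river

river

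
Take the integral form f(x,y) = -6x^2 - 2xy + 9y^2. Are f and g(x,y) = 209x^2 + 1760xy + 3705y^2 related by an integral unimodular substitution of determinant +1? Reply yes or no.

D₁ = 220, D₂ = 220
river cycle of f (length 4): (-6, 10, 5), (5, 10, -6), (-6, 14, 1), (1, 14, -6)
river cycle of g (length 4): (-6, 10, 5), (5, 10, -6), (-6, 14, 1), (1, 14, -6)
cycles coincide ⇒ equivalent

yes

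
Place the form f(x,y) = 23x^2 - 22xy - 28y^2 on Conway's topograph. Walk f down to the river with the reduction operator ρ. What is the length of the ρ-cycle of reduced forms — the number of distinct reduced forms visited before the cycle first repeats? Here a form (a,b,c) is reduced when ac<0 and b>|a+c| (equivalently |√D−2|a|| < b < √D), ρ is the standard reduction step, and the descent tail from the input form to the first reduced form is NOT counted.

D = 3060, ⌊√D⌋ = 55
descent: ρ → (-28,22,23)  [lands on river]
river: ρ → (23,24,-27)
river: ρ → (-27,30,20)
river: ρ → (20,50,-7)
river: ρ → (-7,48,27)
river: ρ → (27,6,-28)
river: ρ → (-28,50,5)
river: ρ → (5,50,-28)
river: ρ → (-28,6,27)
river: ρ → (27,48,-7)
river: ρ → (-7,50,20)
river: ρ → (20,30,-27)
river: ρ → (-27,24,23)
river: ρ → (23,22,-28)
river: ρ → (-28,34,17)
river: ρ → (17,34,-28)
ρ-cycle length = 16 (tail of 1 descent step not counted)

16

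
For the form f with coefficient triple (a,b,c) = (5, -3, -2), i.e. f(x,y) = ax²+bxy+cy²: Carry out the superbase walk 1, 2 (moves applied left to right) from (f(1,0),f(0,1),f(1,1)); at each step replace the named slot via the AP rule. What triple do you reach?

start (5,-2,0) = (f(1,0),f(0,1),f(1,1))
replace slot 1: 2·((-2)+0) − 5 = -9 → (-9,-2,0)
replace slot 2: 2·((-9)+0) − (-2) = -16 → (-9,-16,0)

-9,-16,0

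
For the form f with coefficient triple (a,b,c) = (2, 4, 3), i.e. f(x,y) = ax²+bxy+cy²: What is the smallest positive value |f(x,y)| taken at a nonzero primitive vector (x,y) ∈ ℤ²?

translate: b→0 (≡4 mod 4), so (2,4,3)→(2,0,1)
flip: (2,0,1)→(1,0,2)
reduced (well bottom): (1,0,2) with a≤c, −a<b≤a
well minimum = a = 1

1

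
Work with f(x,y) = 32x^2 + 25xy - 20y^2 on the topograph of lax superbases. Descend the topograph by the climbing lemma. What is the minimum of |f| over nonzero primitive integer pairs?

river: ρ → (-20,55,2)
river: ρ → (2,53,-47)
river: ρ → (-47,41,8)
river: ρ → (8,55,-5)
river: ρ → (-5,55,8)
river: ρ → (8,41,-47)
river: ρ → (-47,53,2)
river: ρ → (2,55,-20)
river: ρ → (-20,25,32)
river: ρ → (32,39,-13)
river: ρ → (-13,39,32)
river: ρ → (32,25,-20)
closes: descent 0, river 12
min |a| on river = 2

2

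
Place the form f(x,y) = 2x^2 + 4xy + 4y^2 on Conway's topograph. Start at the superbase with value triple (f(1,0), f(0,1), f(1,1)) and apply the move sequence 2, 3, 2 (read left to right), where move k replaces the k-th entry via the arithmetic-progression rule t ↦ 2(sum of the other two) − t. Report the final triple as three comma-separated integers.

start (2,4,10) = (f(1,0),f(0,1),f(1,1))
replace slot 2: 2·(2+10) − 4 = 20 → (2,20,10)
replace slot 3: 2·(2+20) − 10 = 34 → (2,20,34)
replace slot 2: 2·(2+34) − 20 = 52 → (2,52,34)

2,52,34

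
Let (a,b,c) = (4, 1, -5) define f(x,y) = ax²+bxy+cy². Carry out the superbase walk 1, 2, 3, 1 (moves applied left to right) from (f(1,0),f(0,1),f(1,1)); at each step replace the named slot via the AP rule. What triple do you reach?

start (4,-5,0) = (f(1,0),f(0,1),f(1,1))
replace slot 1: 2·((-5)+0) − 4 = -14 → (-14,-5,0)
replace slot 2: 2·((-14)+0) − (-5) = -23 → (-14,-23,0)
replace slot 3: 2·((-14)+(-23)) − 0 = -74 → (-14,-23,-74)
replace slot 1: 2·((-23)+(-74)) − (-14) = -180 → (-180,-23,-74)

-180,-23,-74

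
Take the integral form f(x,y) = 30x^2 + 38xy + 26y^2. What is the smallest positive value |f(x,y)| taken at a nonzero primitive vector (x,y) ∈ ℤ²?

translate: b→-22 (≡38 mod 60), so (30,38,26)→(30,-22,18)
flip: (30,-22,18)→(18,22,30)
translate: b→-14 (≡22 mod 36), so (18,22,30)→(18,-14,26)
reduced (well bottom): (18,-14,26) with a≤c, −a<b≤a
well minimum = a = 18

18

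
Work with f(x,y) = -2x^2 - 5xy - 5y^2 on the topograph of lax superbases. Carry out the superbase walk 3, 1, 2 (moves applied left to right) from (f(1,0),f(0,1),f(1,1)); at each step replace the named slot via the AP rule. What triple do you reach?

start (-2,-5,-12) = (f(1,0),f(0,1),f(1,1))
replace slot 3: 2·((-2)+(-5)) − (-12) = -2 → (-2,-5,-2)
replace slot 1: 2·((-5)+(-2)) − (-2) = -12 → (-12,-5,-2)
replace slot 2: 2·((-12)+(-2)) − (-5) = -23 → (-12,-23,-2)

-12,-23,-2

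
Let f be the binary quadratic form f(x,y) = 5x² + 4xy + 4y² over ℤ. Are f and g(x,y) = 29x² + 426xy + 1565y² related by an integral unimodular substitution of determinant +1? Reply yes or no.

D₁ = -64, D₂ = -64
f: flip: (5,4,4)→(4,-4,5)
f: translate: b→4 (≡-4 mod 8), so (4,-4,5)→(4,4,5)
f: reduced (well bottom): (4,4,5) with a≤c, −a<b≤a
g: translate: b→20 (≡426 mod 58), so (29,426,1565)→(29,20,4)
g: flip: (29,20,4)→(4,-20,29)
g: translate: b→4 (≡-20 mod 8), so (4,-20,29)→(4,4,5)
g: reduced (well bottom): (4,4,5) with a≤c, −a<b≤a
reduced forms (4, 4, 5) vs (4, 4, 5) ⇒ equivalent

yes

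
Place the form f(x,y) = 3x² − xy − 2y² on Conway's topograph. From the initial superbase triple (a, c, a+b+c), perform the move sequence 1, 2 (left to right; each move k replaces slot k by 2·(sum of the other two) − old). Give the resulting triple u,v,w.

start (3,-2,0) = (f(1,0),f(0,1),f(1,1))
replace slot 1: 2·((-2)+0) − 3 = -7 → (-7,-2,0)
replace slot 2: 2·((-7)+0) − (-2) = -12 → (-7,-12,0)

-7,-12,0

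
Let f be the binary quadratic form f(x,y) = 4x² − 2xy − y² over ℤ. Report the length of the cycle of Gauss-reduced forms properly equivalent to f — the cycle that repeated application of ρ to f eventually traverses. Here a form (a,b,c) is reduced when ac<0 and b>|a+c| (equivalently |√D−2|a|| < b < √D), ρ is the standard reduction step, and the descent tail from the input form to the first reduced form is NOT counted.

D = 20, ⌊√D⌋ = 4
descent: ρ → (-1,4,1)  [lands on river]
river: ρ → (1,4,-1)
ρ-cycle length = 2 (tail of 1 descent step not counted)

2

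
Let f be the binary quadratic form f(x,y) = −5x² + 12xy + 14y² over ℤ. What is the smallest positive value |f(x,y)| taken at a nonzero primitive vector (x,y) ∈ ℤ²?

river: ρ → (14,16,-3)
river: ρ → (-3,20,2)
river: ρ → (2,20,-3)
river: ρ → (-3,16,14)
river: ρ → (14,12,-5)
river: ρ → (-5,18,5)
river: ρ → (5,12,-14)
river: ρ → (-14,16,3)
river: ρ → (3,20,-2)
river: ρ → (-2,20,3)
river: ρ → (3,16,-14)
river: ρ → (-14,12,5)
river: ρ → (5,18,-5)
river: ρ → (-5,12,14)
closes: descent 0, river 14
min |a| on river = 2

2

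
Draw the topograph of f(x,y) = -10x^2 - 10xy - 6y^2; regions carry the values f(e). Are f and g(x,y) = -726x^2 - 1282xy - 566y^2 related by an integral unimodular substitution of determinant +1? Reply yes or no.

D₁ = -140, D₂ = -140
f is negative-definite; reduce −f:
−f: flip: (10,10,6)→(6,-10,10)
−f: translate: b→2 (≡-10 mod 12), so (6,-10,10)→(6,2,6)
−f: reduced (well bottom): (6,2,6) with a≤c, −a<b≤a
flip sign back: reduced form of f is (-6,-2,-6)
g is negative-definite; reduce −g:
−g: translate: b→-170 (≡1282 mod 1452), so (726,1282,566)→(726,-170,10)
−g: flip: (726,-170,10)→(10,170,726)
−g: translate: b→10 (≡170 mod 20), so (10,170,726)→(10,10,6)
−g: flip: (10,10,6)→(6,-10,10)
−g: translate: b→2 (≡-10 mod 12), so (6,-10,10)→(6,2,6)
−g: reduced (well bottom): (6,2,6) with a≤c, −a<b≤a
flip sign back: reduced form of g is (-6,-2,-6)
reduced forms (-6, -2, -6) vs (-6, -2, -6) ⇒ equivalent

yes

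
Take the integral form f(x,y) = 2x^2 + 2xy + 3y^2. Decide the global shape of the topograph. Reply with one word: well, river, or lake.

D = b²−4ac = 2² − 4·2·3 = -20
D < 0 ⇒ definite ⇒ every region one sign ⇒ single well

well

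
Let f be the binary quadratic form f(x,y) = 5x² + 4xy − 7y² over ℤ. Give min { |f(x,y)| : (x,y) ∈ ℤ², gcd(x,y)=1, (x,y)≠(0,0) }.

river: ρ → (-7,10,2)
river: ρ → (2,10,-7)
river: ρ → (-7,4,5)
river: ρ → (5,6,-6)
river: ρ → (-6,6,5)
river: ρ → (5,4,-7)
closes: descent 0, river 6
min |a| on river = 2

2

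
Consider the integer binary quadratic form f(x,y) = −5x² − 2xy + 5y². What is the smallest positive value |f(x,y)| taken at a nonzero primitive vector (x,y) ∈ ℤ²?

descent: ρ → (5,2,-5)  [lands on river]
river: ρ → (-5,8,2)
river: ρ → (2,8,-5)
river: ρ → (-5,2,5)
river: ρ → (5,8,-2)
river: ρ → (-2,8,5)
closes: descent 1, river 6
min |a| on river = 2

2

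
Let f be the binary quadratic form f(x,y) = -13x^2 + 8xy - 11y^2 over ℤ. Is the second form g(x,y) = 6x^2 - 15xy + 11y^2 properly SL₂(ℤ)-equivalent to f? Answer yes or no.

D₁ = -508, D₂ = -39
discriminants differ ⇒ not SL₂(ℤ)-equivalent

no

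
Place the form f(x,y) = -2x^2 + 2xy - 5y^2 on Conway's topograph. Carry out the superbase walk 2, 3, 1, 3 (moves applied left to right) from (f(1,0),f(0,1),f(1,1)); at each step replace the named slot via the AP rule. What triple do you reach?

start (-2,-5,-5) = (f(1,0),f(0,1),f(1,1))
replace slot 2: 2·((-2)+(-5)) − (-5) = -9 → (-2,-9,-5)
replace slot 3: 2·((-2)+(-9)) − (-5) = -17 → (-2,-9,-17)
replace slot 1: 2·((-9)+(-17)) − (-2) = -50 → (-50,-9,-17)
replace slot 3: 2·((-50)+(-9)) − (-17) = -101 → (-50,-9,-101)

-50,-9,-101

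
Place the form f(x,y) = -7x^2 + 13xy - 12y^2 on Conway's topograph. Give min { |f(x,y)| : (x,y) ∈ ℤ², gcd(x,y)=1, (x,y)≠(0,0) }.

translate: b→1 (≡-13 mod 14), so (7,-13,12)→(7,1,6)
flip: (7,1,6)→(6,-1,7)
reduced (well bottom): (6,-1,7) with a≤c, −a<b≤a
well minimum |f| = |-6| = 6 (negative-definite)

6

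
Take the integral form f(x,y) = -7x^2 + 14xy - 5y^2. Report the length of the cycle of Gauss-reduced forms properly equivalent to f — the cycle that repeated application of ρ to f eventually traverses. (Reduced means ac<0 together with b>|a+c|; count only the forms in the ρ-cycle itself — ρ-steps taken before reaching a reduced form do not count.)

D = 56, ⌊√D⌋ = 7
descent: ρ → (-5,6,1)  [lands on river]
river: ρ → (1,6,-5)
river: ρ → (-5,4,2)
river: ρ → (2,4,-5)
ρ-cycle length = 4 (tail of 1 descent step not counted)

4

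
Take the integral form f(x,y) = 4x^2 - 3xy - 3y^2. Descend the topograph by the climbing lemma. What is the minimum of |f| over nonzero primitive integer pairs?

descent: ρ → (-3,3,4)  [lands on river]
river: ρ → (4,5,-2)
river: ρ → (-2,7,1)
river: ρ → (1,7,-2)
river: ρ → (-2,5,4)
river: ρ → (4,3,-3)
closes: descent 1, river 6
min |a| on river = 1

1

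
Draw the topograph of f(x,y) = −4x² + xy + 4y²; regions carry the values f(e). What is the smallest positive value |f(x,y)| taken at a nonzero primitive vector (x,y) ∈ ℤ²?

river: ρ → (4,7,-1)
river: ρ → (-1,7,4)
river: ρ → (4,1,-4)
river: ρ → (-4,7,1)
river: ρ → (1,7,-4)
river: ρ → (-4,1,4)
closes: descent 0, river 6
min |a| on river = 1

1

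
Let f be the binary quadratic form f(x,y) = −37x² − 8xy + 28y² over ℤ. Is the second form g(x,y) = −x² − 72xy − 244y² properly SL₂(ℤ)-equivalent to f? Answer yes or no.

D₁ = 4208, D₂ = 4208
river cycle of f (length 16): (28, 64, -1), (-1, 64, 28), (28, 48, -17), (-17, 54, 19), (19, 60, -8), (-8, 52, 47), (47, 42, -13), (-13, 62, 7), (7, 64, -4), (-4, 64, 7), … (6 more)
river cycle of g (length 16): (-1, 64, 28), (28, 48, -17), (-17, 54, 19), (19, 60, -8), (-8, 52, 47), (47, 42, -13), (-13, 62, 7), (7, 64, -4), (-4, 64, 7), (7, 62, -13), … (6 more)
cycles coincide ⇒ equivalent

yes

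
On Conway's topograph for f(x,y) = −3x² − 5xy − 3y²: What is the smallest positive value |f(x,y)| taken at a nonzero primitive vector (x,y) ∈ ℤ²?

translate: b→-1 (≡5 mod 6), so (3,5,3)→(3,-1,1)
flip: (3,-1,1)→(1,1,3)
reduced (well bottom): (1,1,3) with a≤c, −a<b≤a
well minimum |f| = |-1| = 1 (negative-definite)

1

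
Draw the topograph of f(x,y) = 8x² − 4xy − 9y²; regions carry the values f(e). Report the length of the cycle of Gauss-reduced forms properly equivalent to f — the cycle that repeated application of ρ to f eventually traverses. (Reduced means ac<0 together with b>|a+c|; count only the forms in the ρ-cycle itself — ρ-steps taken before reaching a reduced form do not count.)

D = 304, ⌊√D⌋ = 17
descent: ρ → (-9,4,8)  [lands on river]
river: ρ → (8,12,-5)
river: ρ → (-5,8,12)
river: ρ → (12,16,-1)
river: ρ → (-1,16,12)
river: ρ → (12,8,-5)
river: ρ → (-5,12,8)
river: ρ → (8,4,-9)
river: ρ → (-9,14,3)
river: ρ → (3,16,-4)
river: ρ → (-4,16,3)
river: ρ → (3,14,-9)
ρ-cycle length = 12 (tail of 1 descent step not counted)

12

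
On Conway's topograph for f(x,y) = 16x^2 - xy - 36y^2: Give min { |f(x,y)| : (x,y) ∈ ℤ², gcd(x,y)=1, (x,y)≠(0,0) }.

descent: ρ → (-36,1,16)
descent: ρ → (16,31,-21)  [lands on river]
river: ρ → (-21,11,26)
river: ρ → (26,41,-6)
river: ρ → (-6,43,19)
river: ρ → (19,33,-16)
river: ρ → (-16,31,21)
river: ρ → (21,11,-26)
river: ρ → (-26,41,6)
river: ρ → (6,43,-19)
river: ρ → (-19,33,16)
closes: descent 2, river 10
min |a| on river = 6

6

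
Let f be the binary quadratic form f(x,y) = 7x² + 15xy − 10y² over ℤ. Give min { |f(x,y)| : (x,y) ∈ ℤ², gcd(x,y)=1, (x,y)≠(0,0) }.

river: ρ → (-10,5,12)
river: ρ → (12,19,-3)
river: ρ → (-3,17,18)
river: ρ → (18,19,-2)
river: ρ → (-2,21,8)
river: ρ → (8,11,-12)
river: ρ → (-12,13,7)
river: ρ → (7,15,-10)
closes: descent 0, river 8
min |a| on river = 2

2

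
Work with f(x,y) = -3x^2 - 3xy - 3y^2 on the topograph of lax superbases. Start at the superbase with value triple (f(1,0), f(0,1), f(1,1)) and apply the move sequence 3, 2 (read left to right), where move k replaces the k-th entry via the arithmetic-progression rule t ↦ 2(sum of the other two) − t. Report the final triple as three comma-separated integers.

start (-3,-3,-9) = (f(1,0),f(0,1),f(1,1))
replace slot 3: 2·((-3)+(-3)) − (-9) = -3 → (-3,-3,-3)
replace slot 2: 2·((-3)+(-3)) − (-3) = -9 → (-3,-9,-3)

-3,-9,-3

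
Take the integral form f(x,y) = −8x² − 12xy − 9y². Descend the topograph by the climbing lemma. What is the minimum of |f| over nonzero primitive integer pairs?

translate: b→-4 (≡12 mod 16), so (8,12,9)→(8,-4,5)
flip: (8,-4,5)→(5,4,8)
reduced (well bottom): (5,4,8) with a≤c, −a<b≤a
well minimum |f| = |-5| = 5 (negative-definite)

5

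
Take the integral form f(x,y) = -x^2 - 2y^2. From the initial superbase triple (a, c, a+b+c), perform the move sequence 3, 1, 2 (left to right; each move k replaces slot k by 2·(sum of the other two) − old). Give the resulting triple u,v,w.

start (-1,-2,-3) = (f(1,0),f(0,1),f(1,1))
replace slot 3: 2·((-1)+(-2)) − (-3) = -3 → (-1,-2,-3)
replace slot 1: 2·((-2)+(-3)) − (-1) = -9 → (-9,-2,-3)
replace slot 2: 2·((-9)+(-3)) − (-2) = -22 → (-9,-22,-3)

-9,-22,-3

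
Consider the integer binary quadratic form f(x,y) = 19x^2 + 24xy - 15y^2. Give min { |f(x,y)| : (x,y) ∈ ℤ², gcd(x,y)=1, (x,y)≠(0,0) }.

river: ρ → (-15,36,7)
river: ρ → (7,34,-20)
river: ρ → (-20,6,21)
river: ρ → (21,36,-5)
river: ρ → (-5,34,28)
river: ρ → (28,22,-11)
river: ρ → (-11,22,28)
river: ρ → (28,34,-5)
river: ρ → (-5,36,21)
river: ρ → (21,6,-20)
river: ρ → (-20,34,7)
river: ρ → (7,36,-15)
river: ρ → (-15,24,19)
river: ρ → (19,14,-20)
river: ρ → (-20,26,13)
river: ρ → (13,26,-20)
river: ρ → (-20,14,19)
river: ρ → (19,24,-15)
closes: descent 0, river 18
min |a| on river = 5

5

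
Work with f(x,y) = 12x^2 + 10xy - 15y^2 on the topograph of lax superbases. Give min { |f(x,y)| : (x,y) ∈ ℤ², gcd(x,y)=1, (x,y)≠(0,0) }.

river: ρ → (-15,20,7)
river: ρ → (7,22,-12)
river: ρ → (-12,26,3)
river: ρ → (3,28,-3)
river: ρ → (-3,26,12)
river: ρ → (12,22,-7)
river: ρ → (-7,20,15)
river: ρ → (15,10,-12)
river: ρ → (-12,14,13)
river: ρ → (13,12,-13)
river: ρ → (-13,14,12)
river: ρ → (12,10,-15)
closes: descent 0, river 12
min |a| on river = 3

3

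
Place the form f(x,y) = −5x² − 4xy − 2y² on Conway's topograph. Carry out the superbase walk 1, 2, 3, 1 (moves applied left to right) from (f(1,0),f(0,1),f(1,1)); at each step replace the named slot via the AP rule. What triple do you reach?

start (-5,-2,-11) = (f(1,0),f(0,1),f(1,1))
replace slot 1: 2·((-2)+(-11)) − (-5) = -21 → (-21,-2,-11)
replace slot 2: 2·((-21)+(-11)) − (-2) = -62 → (-21,-62,-11)
replace slot 3: 2·((-21)+(-62)) − (-11) = -155 → (-21,-62,-155)
replace slot 1: 2·((-62)+(-155)) − (-21) = -413 → (-413,-62,-155)

-413,-62,-155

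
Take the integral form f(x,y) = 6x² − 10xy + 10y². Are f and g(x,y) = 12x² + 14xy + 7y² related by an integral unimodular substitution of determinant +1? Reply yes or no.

D₁ = -140, D₂ = -140
f: translate: b→2 (≡-10 mod 12), so (6,-10,10)→(6,2,6)
f: reduced (well bottom): (6,2,6) with a≤c, −a<b≤a
g: translate: b→-10 (≡14 mod 24), so (12,14,7)→(12,-10,5)
g: flip: (12,-10,5)→(5,10,12)
g: translate: b→0 (≡10 mod 10), so (5,10,12)→(5,0,7)
g: reduced (well bottom): (5,0,7) with a≤c, −a<b≤a
reduced forms (6, 2, 6) vs (5, 0, 7) ⇒ inequivalent

no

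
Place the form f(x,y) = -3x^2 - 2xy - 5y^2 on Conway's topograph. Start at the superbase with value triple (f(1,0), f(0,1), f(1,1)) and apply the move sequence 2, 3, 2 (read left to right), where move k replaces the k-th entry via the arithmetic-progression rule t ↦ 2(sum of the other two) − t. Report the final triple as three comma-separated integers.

start (-3,-5,-10) = (f(1,0),f(0,1),f(1,1))
replace slot 2: 2·((-3)+(-10)) − (-5) = -21 → (-3,-21,-10)
replace slot 3: 2·((-3)+(-21)) − (-10) = -38 → (-3,-21,-38)
replace slot 2: 2·((-3)+(-38)) − (-21) = -61 → (-3,-61,-38)

-3,-61,-38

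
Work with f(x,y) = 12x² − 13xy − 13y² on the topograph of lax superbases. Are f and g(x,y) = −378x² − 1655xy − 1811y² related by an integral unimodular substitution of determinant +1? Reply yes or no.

D₁ = 793, D₂ = 793
river cycle of f (length 12): (-13, 13, 12), (12, 11, -14), (-14, 17, 9), (9, 19, -12), (-12, 5, 16), (16, 27, -1), (-1, 27, 16), (16, 5, -12), (-12, 19, 9), (9, 17, -14), … (2 more)
river cycle of g (length 12): (-13, 13, 12), (12, 11, -14), (-14, 17, 9), (9, 19, -12), (-12, 5, 16), (16, 27, -1), (-1, 27, 16), (16, 5, -12), (-12, 19, 9), (9, 17, -14), … (2 more)
cycles coincide ⇒ equivalent

yes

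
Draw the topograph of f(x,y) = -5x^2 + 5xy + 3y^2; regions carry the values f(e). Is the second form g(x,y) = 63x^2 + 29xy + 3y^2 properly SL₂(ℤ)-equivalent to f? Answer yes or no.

D₁ = 85, D₂ = 85
river cycle of f (length 6): (3, 7, -3), (-3, 5, 5), (5, 5, -3), (-3, 7, 3), (3, 5, -5), (-5, 5, 3)
river cycle of g (length 6): (3, 7, -3), (-3, 5, 5), (5, 5, -3), (-3, 7, 3), (3, 5, -5), (-5, 5, 3)
cycles coincide ⇒ equivalent

yes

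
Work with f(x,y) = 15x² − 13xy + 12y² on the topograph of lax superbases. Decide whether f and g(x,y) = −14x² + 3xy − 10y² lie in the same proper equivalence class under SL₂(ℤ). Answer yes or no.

D₁ = -551, D₂ = -551
f: flip: (15,-13,12)→(12,13,15)
f: translate: b→-11 (≡13 mod 24), so (12,13,15)→(12,-11,14)
f: reduced (well bottom): (12,-11,14) with a≤c, −a<b≤a
g is negative-definite; reduce −g:
−g: flip: (14,-3,10)→(10,3,14)
−g: reduced (well bottom): (10,3,14) with a≤c, −a<b≤a
flip sign back: reduced form of g is (-10,-3,-14)
reduced forms (12, -11, 14) vs (-10, -3, -14) ⇒ inequivalent

no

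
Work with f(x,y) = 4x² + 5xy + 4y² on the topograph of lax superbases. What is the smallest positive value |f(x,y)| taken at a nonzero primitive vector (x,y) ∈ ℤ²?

translate: b→-3 (≡5 mod 8), so (4,5,4)→(4,-3,3)
flip: (4,-3,3)→(3,3,4)
reduced (well bottom): (3,3,4) with a≤c, −a<b≤a
well minimum = a = 3

3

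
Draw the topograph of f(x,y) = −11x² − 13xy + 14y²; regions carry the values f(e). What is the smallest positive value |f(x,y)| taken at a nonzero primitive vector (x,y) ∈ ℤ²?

descent: ρ → (14,13,-11)  [lands on river]
river: ρ → (-11,9,16)
river: ρ → (16,23,-4)
river: ρ → (-4,25,10)
river: ρ → (10,15,-14)
river: ρ → (-14,13,11)
river: ρ → (11,9,-16)
river: ρ → (-16,23,4)
river: ρ → (4,25,-10)
river: ρ → (-10,15,14)
closes: descent 1, river 10
min |a| on river = 4

4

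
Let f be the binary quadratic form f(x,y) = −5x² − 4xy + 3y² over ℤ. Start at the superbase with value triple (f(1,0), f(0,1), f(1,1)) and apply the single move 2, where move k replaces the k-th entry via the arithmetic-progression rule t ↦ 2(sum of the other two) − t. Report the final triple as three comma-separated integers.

start (-5,3,-6) = (f(1,0),f(0,1),f(1,1))
replace slot 2: 2·((-5)+(-6)) − 3 = -25 → (-5,-25,-6)

-5,-25,-6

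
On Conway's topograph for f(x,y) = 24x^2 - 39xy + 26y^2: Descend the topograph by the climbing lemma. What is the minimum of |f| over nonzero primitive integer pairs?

translate: b→9 (≡-39 mod 48), so (24,-39,26)→(24,9,11)
flip: (24,9,11)→(11,-9,24)
reduced (well bottom): (11,-9,24) with a≤c, −a<b≤a
well minimum = a = 11

11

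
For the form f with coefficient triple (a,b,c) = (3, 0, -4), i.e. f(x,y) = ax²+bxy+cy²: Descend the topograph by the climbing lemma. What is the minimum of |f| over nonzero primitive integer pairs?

descent: ρ → (-4,0,3)
descent: ρ → (3,6,-1)  [lands on river]
river: ρ → (-1,6,3)
closes: descent 2, river 2
min |a| on river = 1

1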